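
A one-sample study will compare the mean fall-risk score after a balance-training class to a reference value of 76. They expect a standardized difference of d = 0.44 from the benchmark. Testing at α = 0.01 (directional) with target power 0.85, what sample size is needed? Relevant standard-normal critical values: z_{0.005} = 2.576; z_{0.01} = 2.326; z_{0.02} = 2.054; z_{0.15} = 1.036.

For a one-sample test: n = ((z_{α} + z_β) / d)².
z_{α} + z_β = 2.326 + 1.036 = 3.362.
n = (3.362 / 0.44)² = 7.641² = 58.38.
Round up.

n = 59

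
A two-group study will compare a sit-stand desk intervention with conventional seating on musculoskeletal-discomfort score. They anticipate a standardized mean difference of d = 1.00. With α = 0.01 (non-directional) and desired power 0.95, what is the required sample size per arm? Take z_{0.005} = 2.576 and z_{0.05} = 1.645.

n = 36 per group

For two independent groups with equal n: n = 2·((z_{α/2} + z_β) / d)².
z_{α/2} + z_β = 2.576 + 1.645 = 4.221.
n = 2 × (4.221 / 1.00)² = 2 × 4.221² = 2 × 17.82 = 35.6.
Round up to the next whole participant.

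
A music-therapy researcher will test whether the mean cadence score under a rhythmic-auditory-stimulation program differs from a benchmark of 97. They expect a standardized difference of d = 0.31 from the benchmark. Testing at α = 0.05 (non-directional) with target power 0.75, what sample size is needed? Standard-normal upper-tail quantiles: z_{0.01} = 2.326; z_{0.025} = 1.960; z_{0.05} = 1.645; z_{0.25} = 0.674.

For a one-sample test: n = ((z_{α/2} + z_β) / d)².
z_{α/2} + z_β = 1.960 + 0.674 = 2.634.
n = (2.634 / 0.31)² = 8.497² = 72.20.
Round up.

n = 73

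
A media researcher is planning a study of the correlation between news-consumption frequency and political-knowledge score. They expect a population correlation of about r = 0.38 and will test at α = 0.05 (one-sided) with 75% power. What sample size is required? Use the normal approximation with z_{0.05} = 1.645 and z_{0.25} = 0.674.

Fisher's z: C = ½·ln((1+r)/(1−r)) = ½·ln(2.2258) = 0.4001.
n = ((z_{α} + z_β)/C)² + 3.
(1.645 + 0.674) / 0.4001 = 2.319 / 0.4001 = 5.796.
n = 5.796² + 3 = 33.59 + 3 = 36.6.
Round up.

n = 37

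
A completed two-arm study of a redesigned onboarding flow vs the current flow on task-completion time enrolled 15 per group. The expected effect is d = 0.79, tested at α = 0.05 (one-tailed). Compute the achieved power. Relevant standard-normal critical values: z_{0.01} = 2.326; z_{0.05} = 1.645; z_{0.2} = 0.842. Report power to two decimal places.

power ≈ 0.70

For two equal groups, power = Φ(d·√(n/2) − z_{α}).
d·√(n/2) = 0.79 × √(15/2) = 0.79 × 2.739 = 2.164.
z_β = 2.164 − 1.645 = 0.519.
Power = Φ(0.519) = 0.698.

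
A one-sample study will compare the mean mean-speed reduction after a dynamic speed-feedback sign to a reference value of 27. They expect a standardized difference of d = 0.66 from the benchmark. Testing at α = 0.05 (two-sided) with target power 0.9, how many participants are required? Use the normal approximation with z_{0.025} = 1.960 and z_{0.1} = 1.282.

For a one-sample test: n = ((z_{α/2} + z_β) / d)².
z_{α/2} + z_β = 1.960 + 1.282 = 3.242.
n = (3.242 / 0.66)² = 4.912² = 24.13.
Round up.

n = 25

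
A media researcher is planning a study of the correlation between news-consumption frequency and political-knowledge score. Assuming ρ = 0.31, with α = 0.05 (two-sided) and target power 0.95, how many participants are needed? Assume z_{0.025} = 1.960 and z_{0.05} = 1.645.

Fisher's z: C = ½·ln((1+r)/(1−r)) = ½·ln(1.8986) = 0.3205.
n = ((z_{α/2} + z_β)/C)² + 3.
(1.960 + 1.645) / 0.3205 = 3.605 / 0.3205 = 11.248.
n = 11.248² + 3 = 126.52 + 3 = 129.5.
Round up.

n = 130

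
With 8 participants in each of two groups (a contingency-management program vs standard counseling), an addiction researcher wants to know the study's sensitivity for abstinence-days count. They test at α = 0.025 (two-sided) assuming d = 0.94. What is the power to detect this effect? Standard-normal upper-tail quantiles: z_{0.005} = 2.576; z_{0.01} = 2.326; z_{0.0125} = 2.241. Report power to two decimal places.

power ≈ 0.36

For two equal groups, power = Φ(d·√(n/2) − z_{α/2}).
d·√(n/2) = 0.94 × √(8/2) = 0.94 × 2.000 = 1.880.
z_β = 1.880 − 2.241 = -0.361.
Power = Φ(-0.361) = 0.359.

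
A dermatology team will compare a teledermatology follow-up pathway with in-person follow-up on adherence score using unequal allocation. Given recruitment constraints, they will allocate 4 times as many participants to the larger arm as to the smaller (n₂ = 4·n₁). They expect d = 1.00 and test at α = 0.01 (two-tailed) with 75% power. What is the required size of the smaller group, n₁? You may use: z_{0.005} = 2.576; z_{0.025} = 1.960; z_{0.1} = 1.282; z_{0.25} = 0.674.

n₁ = 14

With allocation ratio k = n₂/n₁ = 4, Var(x̄₁−x̄₂) = σ²(1/n₁ + 1/(k·n₁)) = σ²·(k+1)/(k·n₁).
So n₁ = (1 + 1/k)·((z_{α/2} + z_β)/d)² = 1.250 × (3.250/1.00)².
n₁ = 1.250 × 10.56 = 13.2.
Round up: n₁ = 14, giving n₂ = 4 × 14 = 56.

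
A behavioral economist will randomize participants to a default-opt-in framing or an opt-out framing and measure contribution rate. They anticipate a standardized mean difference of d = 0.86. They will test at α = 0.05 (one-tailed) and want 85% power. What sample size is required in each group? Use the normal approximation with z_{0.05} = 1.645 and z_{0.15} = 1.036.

n = 20 per group

For two independent groups with equal n: n = 2·((z_{α} + z_β) / d)².
z_{α} + z_β = 1.645 + 1.036 = 2.681.
n = 2 × (2.681 / 0.86)² = 2 × 3.117² = 2 × 9.72 = 19.4.
Round up to the next whole participant.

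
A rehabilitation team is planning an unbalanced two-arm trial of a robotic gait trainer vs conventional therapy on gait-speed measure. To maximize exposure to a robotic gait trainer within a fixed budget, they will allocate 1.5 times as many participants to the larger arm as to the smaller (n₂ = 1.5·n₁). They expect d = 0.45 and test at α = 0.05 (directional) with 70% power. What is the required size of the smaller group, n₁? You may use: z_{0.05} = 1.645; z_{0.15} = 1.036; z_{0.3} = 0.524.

With allocation ratio k = n₂/n₁ = 1.5, Var(x̄₁−x̄₂) = σ²(1/n₁ + 1/(k·n₁)) = σ²·(k+1)/(k·n₁).
So n₁ = (1 + 1/k)·((z_{α} + z_β)/d)² = 1.667 × (2.169/0.45)².
n₁ = 1.667 × 23.23 = 38.7.
Round up: n₁ = 39, giving n₂ = ⌈1.5 × 39⌉ = ⌈58.5⌉ = 59.

n₁ = 39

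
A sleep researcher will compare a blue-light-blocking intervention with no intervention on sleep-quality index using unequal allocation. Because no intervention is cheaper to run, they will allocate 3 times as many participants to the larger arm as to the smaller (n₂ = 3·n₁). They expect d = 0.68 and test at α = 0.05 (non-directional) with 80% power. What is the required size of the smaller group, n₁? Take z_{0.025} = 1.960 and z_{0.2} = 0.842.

n₁ = 23

With allocation ratio k = n₂/n₁ = 3, Var(x̄₁−x̄₂) = σ²(1/n₁ + 1/(k·n₁)) = σ²·(k+1)/(k·n₁).
So n₁ = (1 + 1/k)·((z_{α/2} + z_β)/d)² = 1.333 × (2.802/0.68)².
n₁ = 1.333 × 16.98 = 22.6.
Round up: n₁ = 23, giving n₂ = 3 × 23 = 69.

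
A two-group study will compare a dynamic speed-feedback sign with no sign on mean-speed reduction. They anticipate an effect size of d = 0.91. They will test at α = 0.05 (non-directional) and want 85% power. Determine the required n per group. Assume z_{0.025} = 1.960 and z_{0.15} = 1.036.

For two independent groups with equal n: n = 2·((z_{α/2} + z_β) / d)².
z_{α/2} + z_β = 1.960 + 1.036 = 2.996.
n = 2 × (2.996 / 0.91)² = 2 × 3.292² = 2 × 10.84 = 21.7.
Round up to the next whole participant.

n = 22 per group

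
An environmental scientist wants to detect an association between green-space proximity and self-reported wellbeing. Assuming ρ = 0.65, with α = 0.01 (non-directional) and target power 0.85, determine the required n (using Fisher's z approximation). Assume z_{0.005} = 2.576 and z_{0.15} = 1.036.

n = 25

Fisher's z: C = ½·ln((1+r)/(1−r)) = ½·ln(4.7143) = 0.7753.
n = ((z_{α/2} + z_β)/C)² + 3.
(2.576 + 1.036) / 0.7753 = 3.612 / 0.7753 = 4.659.
n = 4.659² + 3 = 21.70 + 3 = 24.7.
Round up.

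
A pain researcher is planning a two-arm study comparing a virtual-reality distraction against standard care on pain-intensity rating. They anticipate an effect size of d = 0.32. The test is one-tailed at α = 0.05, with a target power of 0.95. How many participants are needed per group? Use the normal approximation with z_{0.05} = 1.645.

For two independent groups with equal n: n = 2·((z_{α} + z_β) / d)².
z_{α} + z_β = 1.645 + 1.645 = 3.290.
n = 2 × (3.290 / 0.32)² = 2 × 10.281² = 2 × 105.70 = 211.4.
Round up to the next whole participant.

n = 212 per group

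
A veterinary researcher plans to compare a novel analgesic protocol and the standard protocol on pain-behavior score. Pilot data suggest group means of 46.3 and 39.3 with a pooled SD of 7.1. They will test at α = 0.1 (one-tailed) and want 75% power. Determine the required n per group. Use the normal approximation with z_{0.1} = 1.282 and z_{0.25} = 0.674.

Cohen's d = |M₁ − M₂| / SD_pooled = |46.3 − 39.3| / 7.1 = 7.0 / 7.1 = 0.986.
For two independent groups with equal n: n = 2·((z_{α} + z_β) / d)².
z_{α} + z_β = 1.282 + 0.674 = 1.956.
n = 2 × (1.956 / 0.986)² = 2 × 1.984² = 2 × 3.94 = 7.9.
Round up to the next whole participant.

n = 8 per group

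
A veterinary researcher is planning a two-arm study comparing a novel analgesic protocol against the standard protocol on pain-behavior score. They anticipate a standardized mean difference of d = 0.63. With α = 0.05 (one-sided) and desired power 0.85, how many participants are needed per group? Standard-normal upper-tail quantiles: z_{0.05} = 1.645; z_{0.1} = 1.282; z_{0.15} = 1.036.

For two independent groups with equal n: n = 2·((z_{α} + z_β) / d)².
z_{α} + z_β = 1.645 + 1.036 = 2.681.
n = 2 × (2.681 / 0.63)² = 2 × 4.256² = 2 × 18.11 = 36.2.
Round up to the next whole participant.

n = 37 per group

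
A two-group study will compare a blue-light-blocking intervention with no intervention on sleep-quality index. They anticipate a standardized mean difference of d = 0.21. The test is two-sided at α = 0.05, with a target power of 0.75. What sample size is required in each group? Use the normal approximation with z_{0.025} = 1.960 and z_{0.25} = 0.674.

n = 315 per group

For two independent groups with equal n: n = 2·((z_{α/2} + z_β) / d)².
z_{α/2} + z_β = 1.960 + 0.674 = 2.634.
n = 2 × (2.634 / 0.21)² = 2 × 12.543² = 2 × 157.32 = 314.6.
Round up to the next whole participant.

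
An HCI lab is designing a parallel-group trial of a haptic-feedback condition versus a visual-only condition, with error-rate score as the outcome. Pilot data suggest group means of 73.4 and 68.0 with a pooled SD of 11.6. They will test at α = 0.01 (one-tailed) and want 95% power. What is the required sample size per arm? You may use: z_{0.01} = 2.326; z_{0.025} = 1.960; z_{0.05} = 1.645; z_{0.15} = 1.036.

Cohen's d = |M₁ − M₂| / SD_pooled = |73.4 − 68.0| / 11.6 = 5.4 / 11.6 = 0.466.
For two independent groups with equal n: n = 2·((z_{α} + z_β) / d)².
z_{α} + z_β = 2.326 + 1.645 = 3.971.
n = 2 × (3.971 / 0.466)² = 2 × 8.521² = 2 × 72.62 = 145.2.
Round up to the next whole participant.

n = 146 per group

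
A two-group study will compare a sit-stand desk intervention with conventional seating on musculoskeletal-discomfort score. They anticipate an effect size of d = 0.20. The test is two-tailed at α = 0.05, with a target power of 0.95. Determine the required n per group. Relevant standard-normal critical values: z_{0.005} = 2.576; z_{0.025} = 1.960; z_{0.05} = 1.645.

n = 650 per group

For two independent groups with equal n: n = 2·((z_{α/2} + z_β) / d)².
z_{α/2} + z_β = 1.960 + 1.645 = 3.605.
n = 2 × (3.605 / 0.20)² = 2 × 18.025² = 2 × 324.90 = 649.8.
Round up to the next whole participant.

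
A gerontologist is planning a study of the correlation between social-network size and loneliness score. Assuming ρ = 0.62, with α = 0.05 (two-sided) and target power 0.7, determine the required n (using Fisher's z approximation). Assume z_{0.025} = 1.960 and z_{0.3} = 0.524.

n = 15

Fisher's z: C = ½·ln((1+r)/(1−r)) = ½·ln(4.2632) = 0.7250.
n = ((z_{α/2} + z_β)/C)² + 3.
(1.960 + 0.524) / 0.7250 = 2.484 / 0.7250 = 3.426.
n = 3.426² + 3 = 11.74 + 3 = 14.7.
Round up.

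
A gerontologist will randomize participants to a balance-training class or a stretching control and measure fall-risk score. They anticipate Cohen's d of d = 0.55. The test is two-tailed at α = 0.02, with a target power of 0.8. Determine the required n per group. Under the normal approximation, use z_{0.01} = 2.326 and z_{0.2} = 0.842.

n = 67 per group

For two independent groups with equal n: n = 2·((z_{α/2} + z_β) / d)².
z_{α/2} + z_β = 2.326 + 0.842 = 3.168.
n = 2 × (3.168 / 0.55)² = 2 × 5.760² = 2 × 33.18 = 66.4.
Round up to the next whole participant.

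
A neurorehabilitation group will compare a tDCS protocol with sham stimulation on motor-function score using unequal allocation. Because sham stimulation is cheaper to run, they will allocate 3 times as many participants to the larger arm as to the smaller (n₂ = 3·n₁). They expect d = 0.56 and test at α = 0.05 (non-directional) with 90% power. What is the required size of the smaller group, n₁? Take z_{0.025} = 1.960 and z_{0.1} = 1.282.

n₁ = 45

With allocation ratio k = n₂/n₁ = 3, Var(x̄₁−x̄₂) = σ²(1/n₁ + 1/(k·n₁)) = σ²·(k+1)/(k·n₁).
So n₁ = (1 + 1/k)·((z_{α/2} + z_β)/d)² = 1.333 × (3.242/0.56)².
n₁ = 1.333 × 33.52 = 44.7.
Round up: n₁ = 45, giving n₂ = 3 × 45 = 135.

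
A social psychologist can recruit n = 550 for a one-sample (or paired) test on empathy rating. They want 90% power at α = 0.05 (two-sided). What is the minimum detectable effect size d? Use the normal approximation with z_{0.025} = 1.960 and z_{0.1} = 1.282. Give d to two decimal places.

For a single sample (or paired design) of n = 550: d_min = (z_{α/2} + z_β)/√n.
z-sum = 1.960 + 1.282 = 3.242.
d_min = 3.242 / √550 = 3.242 / 23.452 = 0.138.

d_min ≈ 0.14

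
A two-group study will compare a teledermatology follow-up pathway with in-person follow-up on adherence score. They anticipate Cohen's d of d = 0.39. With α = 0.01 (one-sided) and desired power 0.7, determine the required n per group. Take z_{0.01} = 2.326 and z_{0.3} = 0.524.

n = 107 per group

For two independent groups with equal n: n = 2·((z_{α} + z_β) / d)².
z_{α} + z_β = 2.326 + 0.524 = 2.850.
n = 2 × (2.850 / 0.39)² = 2 × 7.308² = 2 × 53.40 = 106.8.
Round up to the next whole participant.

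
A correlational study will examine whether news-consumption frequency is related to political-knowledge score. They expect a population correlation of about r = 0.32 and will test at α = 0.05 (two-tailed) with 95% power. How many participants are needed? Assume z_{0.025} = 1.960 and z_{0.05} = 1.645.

Fisher's z: C = ½·ln((1+r)/(1−r)) = ½·ln(1.9412) = 0.3316.
n = ((z_{α/2} + z_β)/C)² + 3.
(1.960 + 1.645) / 0.3316 = 3.605 / 0.3316 = 10.872.
n = 10.872² + 3 = 118.19 + 3 = 121.2.
Round up.

n = 122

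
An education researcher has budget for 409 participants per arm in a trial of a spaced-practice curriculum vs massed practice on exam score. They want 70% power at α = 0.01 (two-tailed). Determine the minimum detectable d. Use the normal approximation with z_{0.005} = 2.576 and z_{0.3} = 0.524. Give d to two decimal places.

d_min ≈ 0.22

For two independent groups of n = 409 each: d_min = (z_{α/2} + z_β)·√(2/n).
z-sum = 2.576 + 0.524 = 3.100.
d_min = 3.100 × √(2/409) = 3.100 × 0.0699 = 0.217.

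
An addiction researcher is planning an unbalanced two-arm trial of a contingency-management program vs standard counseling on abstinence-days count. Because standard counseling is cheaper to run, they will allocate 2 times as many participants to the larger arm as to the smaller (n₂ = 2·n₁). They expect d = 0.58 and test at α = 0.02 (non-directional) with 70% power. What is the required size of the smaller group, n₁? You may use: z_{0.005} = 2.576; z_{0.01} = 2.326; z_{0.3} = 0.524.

With allocation ratio k = n₂/n₁ = 2, Var(x̄₁−x̄₂) = σ²(1/n₁ + 1/(k·n₁)) = σ²·(k+1)/(k·n₁).
So n₁ = (1 + 1/k)·((z_{α/2} + z_β)/d)² = 1.500 × (2.850/0.58)².
n₁ = 1.500 × 24.15 = 36.2.
Round up: n₁ = 37, giving n₂ = 2 × 37 = 74.

n₁ = 37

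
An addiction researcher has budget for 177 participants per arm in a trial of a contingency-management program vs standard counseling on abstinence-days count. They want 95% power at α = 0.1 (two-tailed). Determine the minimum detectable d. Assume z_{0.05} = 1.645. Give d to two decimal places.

d_min ≈ 0.35

For two independent groups of n = 177 each: d_min = (z_{α/2} + z_β)·√(2/n).
z-sum = 1.645 + 1.645 = 3.290.
d_min = 3.290 × √(2/177) = 3.290 × 0.1063 = 0.350.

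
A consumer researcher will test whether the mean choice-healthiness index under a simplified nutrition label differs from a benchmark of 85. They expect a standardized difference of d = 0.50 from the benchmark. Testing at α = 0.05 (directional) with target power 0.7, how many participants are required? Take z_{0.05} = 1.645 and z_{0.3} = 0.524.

n = 19

For a one-sample test: n = ((z_{α} + z_β) / d)².
z_{α} + z_β = 1.645 + 0.524 = 2.169.
n = (2.169 / 0.50)² = 4.338² = 18.82.
Round up.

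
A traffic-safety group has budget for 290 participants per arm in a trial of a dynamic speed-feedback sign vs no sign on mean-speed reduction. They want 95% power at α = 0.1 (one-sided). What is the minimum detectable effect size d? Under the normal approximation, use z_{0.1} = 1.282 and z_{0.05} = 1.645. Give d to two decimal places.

For two independent groups of n = 290 each: d_min = (z_{α} + z_β)·√(2/n).
z-sum = 1.282 + 1.645 = 2.927.
d_min = 2.927 × √(2/290) = 2.927 × 0.0830 = 0.243.

d_min ≈ 0.24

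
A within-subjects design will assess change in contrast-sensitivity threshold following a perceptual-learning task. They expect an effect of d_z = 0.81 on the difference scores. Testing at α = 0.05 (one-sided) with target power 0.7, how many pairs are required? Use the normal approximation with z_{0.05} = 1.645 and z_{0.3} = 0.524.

For a paired (one-sample on differences) test: n = ((z_{α} + z_β) / d)².
z_{α} + z_β = 1.645 + 0.524 = 2.169.
n = (2.169 / 0.81)² = 2.678² = 7.17.
Round up.

n = 8 pairs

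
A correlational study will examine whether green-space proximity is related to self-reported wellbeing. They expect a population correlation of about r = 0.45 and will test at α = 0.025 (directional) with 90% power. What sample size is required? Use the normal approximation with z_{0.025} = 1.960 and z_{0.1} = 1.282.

Fisher's z: C = ½·ln((1+r)/(1−r)) = ½·ln(2.6364) = 0.4847.
n = ((z_{α} + z_β)/C)² + 3.
(1.960 + 1.282) / 0.4847 = 3.242 / 0.4847 = 6.689.
n = 6.689² + 3 = 44.74 + 3 = 47.7.
Round up.

n = 48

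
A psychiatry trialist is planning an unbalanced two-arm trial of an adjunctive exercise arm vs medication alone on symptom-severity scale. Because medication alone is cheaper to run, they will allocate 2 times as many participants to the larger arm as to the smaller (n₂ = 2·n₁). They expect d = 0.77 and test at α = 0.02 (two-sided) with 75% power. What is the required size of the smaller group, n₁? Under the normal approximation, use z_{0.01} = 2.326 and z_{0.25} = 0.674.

n₁ = 23

With allocation ratio k = n₂/n₁ = 2, Var(x̄₁−x̄₂) = σ²(1/n₁ + 1/(k·n₁)) = σ²·(k+1)/(k·n₁).
So n₁ = (1 + 1/k)·((z_{α/2} + z_β)/d)² = 1.500 × (3.000/0.77)².
n₁ = 1.500 × 15.18 = 22.8.
Round up: n₁ = 23, giving n₂ = 2 × 23 = 46.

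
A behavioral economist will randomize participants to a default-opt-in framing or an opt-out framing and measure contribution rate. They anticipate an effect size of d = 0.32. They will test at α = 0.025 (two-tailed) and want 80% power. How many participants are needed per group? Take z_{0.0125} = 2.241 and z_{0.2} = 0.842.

For two independent groups with equal n: n = 2·((z_{α/2} + z_β) / d)².
z_{α/2} + z_β = 2.241 + 0.842 = 3.083.
n = 2 × (3.083 / 0.32)² = 2 × 9.634² = 2 × 92.82 = 185.6.
Round up to the next whole participant.

n = 186 per group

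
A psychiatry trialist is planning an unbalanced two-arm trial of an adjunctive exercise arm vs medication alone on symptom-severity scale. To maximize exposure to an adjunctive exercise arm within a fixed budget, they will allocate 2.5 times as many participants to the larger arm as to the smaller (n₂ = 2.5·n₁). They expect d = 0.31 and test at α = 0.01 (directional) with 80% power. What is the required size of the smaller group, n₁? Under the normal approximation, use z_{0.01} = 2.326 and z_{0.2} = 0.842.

With allocation ratio k = n₂/n₁ = 2.5, Var(x̄₁−x̄₂) = σ²(1/n₁ + 1/(k·n₁)) = σ²·(k+1)/(k·n₁).
So n₁ = (1 + 1/k)·((z_{α} + z_β)/d)² = 1.400 × (3.168/0.31)².
n₁ = 1.400 × 104.44 = 146.2.
Round up: n₁ = 147, giving n₂ = ⌈2.5 × 147⌉ = ⌈367.5⌉ = 368.

n₁ = 147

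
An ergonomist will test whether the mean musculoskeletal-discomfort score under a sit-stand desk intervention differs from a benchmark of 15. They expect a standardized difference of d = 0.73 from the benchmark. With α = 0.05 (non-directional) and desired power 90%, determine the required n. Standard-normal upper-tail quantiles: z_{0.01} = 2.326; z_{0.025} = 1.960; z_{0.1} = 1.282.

For a one-sample test: n = ((z_{α/2} + z_β) / d)².
z_{α/2} + z_β = 1.960 + 1.282 = 3.242.
n = (3.242 / 0.73)² = 4.441² = 19.72.
Round up.

n = 20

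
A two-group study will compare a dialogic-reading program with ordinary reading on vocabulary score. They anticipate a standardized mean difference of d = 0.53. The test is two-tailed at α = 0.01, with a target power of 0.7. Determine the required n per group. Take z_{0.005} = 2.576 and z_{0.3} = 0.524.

For two independent groups with equal n: n = 2·((z_{α/2} + z_β) / d)².
z_{α/2} + z_β = 2.576 + 0.524 = 3.100.
n = 2 × (3.100 / 0.53)² = 2 × 5.849² = 2 × 34.21 = 68.4.
Round up to the next whole participant.

n = 69 per group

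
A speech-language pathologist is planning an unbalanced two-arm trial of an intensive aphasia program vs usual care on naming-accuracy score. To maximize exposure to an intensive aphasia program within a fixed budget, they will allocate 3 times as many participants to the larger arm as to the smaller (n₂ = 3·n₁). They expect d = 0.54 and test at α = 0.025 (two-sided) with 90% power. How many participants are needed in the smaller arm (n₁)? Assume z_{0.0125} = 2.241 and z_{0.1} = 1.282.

With allocation ratio k = n₂/n₁ = 3, Var(x̄₁−x̄₂) = σ²(1/n₁ + 1/(k·n₁)) = σ²·(k+1)/(k·n₁).
So n₁ = (1 + 1/k)·((z_{α/2} + z_β)/d)² = 1.333 × (3.523/0.54)².
n₁ = 1.333 × 42.56 = 56.8.
Round up: n₁ = 57, giving n₂ = 3 × 57 = 171.

n₁ = 57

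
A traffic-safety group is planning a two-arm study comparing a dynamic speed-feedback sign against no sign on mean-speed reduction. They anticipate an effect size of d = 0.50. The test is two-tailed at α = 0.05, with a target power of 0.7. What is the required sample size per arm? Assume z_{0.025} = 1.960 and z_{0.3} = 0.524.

n = 50 per group

For two independent groups with equal n: n = 2·((z_{α/2} + z_β) / d)².
z_{α/2} + z_β = 1.960 + 0.524 = 2.484.
n = 2 × (2.484 / 0.50)² = 2 × 4.968² = 2 × 24.68 = 49.4.
Round up to the next whole participant.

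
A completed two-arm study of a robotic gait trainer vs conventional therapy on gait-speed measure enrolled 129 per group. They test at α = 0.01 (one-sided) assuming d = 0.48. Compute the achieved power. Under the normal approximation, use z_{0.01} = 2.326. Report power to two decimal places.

power ≈ 0.94

For two equal groups, power = Φ(d·√(n/2) − z_{α}).
d·√(n/2) = 0.48 × √(129/2) = 0.48 × 8.031 = 3.855.
z_β = 3.855 − 2.326 = 1.529.
Power = Φ(1.529) = 0.937.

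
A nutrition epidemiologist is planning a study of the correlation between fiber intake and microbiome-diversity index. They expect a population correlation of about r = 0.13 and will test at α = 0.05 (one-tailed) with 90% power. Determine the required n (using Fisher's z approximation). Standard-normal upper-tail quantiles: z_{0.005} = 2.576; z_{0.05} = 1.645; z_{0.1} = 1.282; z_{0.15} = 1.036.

Fisher's z: C = ½·ln((1+r)/(1−r)) = ½·ln(1.2989) = 0.1307.
n = ((z_{α} + z_β)/C)² + 3.
(1.645 + 1.282) / 0.1307 = 2.927 / 0.1307 = 22.395.
n = 22.395² + 3 = 501.53 + 3 = 504.5.
Round up.

n = 505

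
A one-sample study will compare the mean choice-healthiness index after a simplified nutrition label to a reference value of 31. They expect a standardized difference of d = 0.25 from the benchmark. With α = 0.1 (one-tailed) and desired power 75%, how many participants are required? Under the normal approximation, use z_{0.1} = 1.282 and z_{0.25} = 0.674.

For a one-sample test: n = ((z_{α} + z_β) / d)².
z_{α} + z_β = 1.282 + 0.674 = 1.956.
n = (1.956 / 0.25)² = 7.824² = 61.21.
Round up.

n = 62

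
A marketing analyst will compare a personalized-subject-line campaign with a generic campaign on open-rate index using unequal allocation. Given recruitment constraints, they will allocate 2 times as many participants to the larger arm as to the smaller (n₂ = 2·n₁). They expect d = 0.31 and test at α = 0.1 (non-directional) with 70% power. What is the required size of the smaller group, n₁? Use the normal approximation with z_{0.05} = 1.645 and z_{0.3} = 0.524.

With allocation ratio k = n₂/n₁ = 2, Var(x̄₁−x̄₂) = σ²(1/n₁ + 1/(k·n₁)) = σ²·(k+1)/(k·n₁).
So n₁ = (1 + 1/k)·((z_{α/2} + z_β)/d)² = 1.500 × (2.169/0.31)².
n₁ = 1.500 × 48.95 = 73.4.
Round up: n₁ = 74, giving n₂ = 2 × 74 = 148.

n₁ = 74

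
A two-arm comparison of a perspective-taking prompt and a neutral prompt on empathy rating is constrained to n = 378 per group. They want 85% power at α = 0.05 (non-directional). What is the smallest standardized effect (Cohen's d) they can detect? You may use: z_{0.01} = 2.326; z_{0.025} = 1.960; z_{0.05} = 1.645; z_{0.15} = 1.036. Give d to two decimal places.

For two independent groups of n = 378 each: d_min = (z_{α/2} + z_β)·√(2/n).
z-sum = 1.960 + 1.036 = 2.996.
d_min = 2.996 × √(2/378) = 2.996 × 0.0727 = 0.218.

d_min ≈ 0.22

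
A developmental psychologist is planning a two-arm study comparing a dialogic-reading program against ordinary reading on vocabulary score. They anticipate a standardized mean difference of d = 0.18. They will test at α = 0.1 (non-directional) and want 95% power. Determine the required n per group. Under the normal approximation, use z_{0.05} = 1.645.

n = 669 per group

For two independent groups with equal n: n = 2·((z_{α/2} + z_β) / d)².
z_{α/2} + z_β = 1.645 + 1.645 = 3.290.
n = 2 × (3.290 / 0.18)² = 2 × 18.278² = 2 × 334.08 = 668.2.
Round up to the next whole participant.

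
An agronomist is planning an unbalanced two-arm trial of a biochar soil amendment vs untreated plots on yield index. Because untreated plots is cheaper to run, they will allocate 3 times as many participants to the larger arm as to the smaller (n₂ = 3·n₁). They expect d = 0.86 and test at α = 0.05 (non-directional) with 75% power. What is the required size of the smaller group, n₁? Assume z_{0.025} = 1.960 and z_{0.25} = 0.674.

With allocation ratio k = n₂/n₁ = 3, Var(x̄₁−x̄₂) = σ²(1/n₁ + 1/(k·n₁)) = σ²·(k+1)/(k·n₁).
So n₁ = (1 + 1/k)·((z_{α/2} + z_β)/d)² = 1.333 × (2.634/0.86)².
n₁ = 1.333 × 9.38 = 12.5.
Round up: n₁ = 13, giving n₂ = 3 × 13 = 39.

n₁ = 13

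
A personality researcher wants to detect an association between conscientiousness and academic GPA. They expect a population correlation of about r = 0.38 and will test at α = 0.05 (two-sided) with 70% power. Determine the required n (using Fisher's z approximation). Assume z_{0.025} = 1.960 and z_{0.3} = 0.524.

Fisher's z: C = ½·ln((1+r)/(1−r)) = ½·ln(2.2258) = 0.4001.
n = ((z_{α/2} + z_β)/C)² + 3.
(1.960 + 0.524) / 0.4001 = 2.484 / 0.4001 = 6.208.
n = 6.208² + 3 = 38.54 + 3 = 41.5.
Round up.

n = 42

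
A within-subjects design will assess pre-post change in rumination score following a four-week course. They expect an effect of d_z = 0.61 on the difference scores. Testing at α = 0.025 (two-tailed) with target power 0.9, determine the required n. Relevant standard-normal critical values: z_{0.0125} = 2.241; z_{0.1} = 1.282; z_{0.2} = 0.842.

n = 34 pairs

For a paired (one-sample on differences) test: n = ((z_{α/2} + z_β) / d)².
z_{α/2} + z_β = 2.241 + 1.282 = 3.523.
n = (3.523 / 0.61)² = 5.775² = 33.36.
Round up.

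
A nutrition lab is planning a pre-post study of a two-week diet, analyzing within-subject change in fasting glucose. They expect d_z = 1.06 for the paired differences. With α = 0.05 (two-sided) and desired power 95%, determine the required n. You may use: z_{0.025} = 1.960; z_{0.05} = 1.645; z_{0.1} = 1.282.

For a paired (one-sample on differences) test: n = ((z_{α/2} + z_β) / d)².
z_{α/2} + z_β = 1.960 + 1.645 = 3.605.
n = (3.605 / 1.06)² = 3.401² = 11.57.
Round up.

n = 12 pairs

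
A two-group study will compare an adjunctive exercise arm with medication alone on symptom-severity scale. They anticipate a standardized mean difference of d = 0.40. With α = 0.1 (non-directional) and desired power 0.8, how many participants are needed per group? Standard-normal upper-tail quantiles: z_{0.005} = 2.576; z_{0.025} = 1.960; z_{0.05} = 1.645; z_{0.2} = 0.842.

For two independent groups with equal n: n = 2·((z_{α/2} + z_β) / d)².
z_{α/2} + z_β = 1.645 + 0.842 = 2.487.
n = 2 × (2.487 / 0.40)² = 2 × 6.218² = 2 × 38.66 = 77.3.
Round up to the next whole participant.

n = 78 per group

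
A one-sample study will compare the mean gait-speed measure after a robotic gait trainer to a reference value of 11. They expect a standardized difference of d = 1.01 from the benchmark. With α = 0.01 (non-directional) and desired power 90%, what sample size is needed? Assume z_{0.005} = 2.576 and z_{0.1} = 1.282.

n = 15

For a one-sample test: n = ((z_{α/2} + z_β) / d)².
z_{α/2} + z_β = 2.576 + 1.282 = 3.858.
n = (3.858 / 1.01)² = 3.820² = 14.59.
Round up.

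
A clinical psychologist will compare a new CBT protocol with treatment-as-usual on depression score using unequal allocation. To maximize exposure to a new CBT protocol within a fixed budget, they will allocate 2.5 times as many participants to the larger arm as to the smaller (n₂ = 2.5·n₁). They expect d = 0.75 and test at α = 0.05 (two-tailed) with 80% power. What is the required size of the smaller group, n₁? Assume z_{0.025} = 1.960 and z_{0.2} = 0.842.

With allocation ratio k = n₂/n₁ = 2.5, Var(x̄₁−x̄₂) = σ²(1/n₁ + 1/(k·n₁)) = σ²·(k+1)/(k·n₁).
So n₁ = (1 + 1/k)·((z_{α/2} + z_β)/d)² = 1.400 × (2.802/0.75)².
n₁ = 1.400 × 13.96 = 19.5.
Round up: n₁ = 20, giving n₂ = 2.5 × 20 = 50.

n₁ = 20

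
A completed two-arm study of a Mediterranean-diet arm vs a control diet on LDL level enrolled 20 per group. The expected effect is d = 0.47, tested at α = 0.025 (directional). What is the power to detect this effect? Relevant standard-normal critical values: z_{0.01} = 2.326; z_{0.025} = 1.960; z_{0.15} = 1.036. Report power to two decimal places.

For two equal groups, power = Φ(d·√(n/2) − z_{α}).
d·√(n/2) = 0.47 × √(20/2) = 0.47 × 3.162 = 1.486.
z_β = 1.486 − 1.960 = -0.474.
Power = Φ(-0.474) = 0.318.

power ≈ 0.32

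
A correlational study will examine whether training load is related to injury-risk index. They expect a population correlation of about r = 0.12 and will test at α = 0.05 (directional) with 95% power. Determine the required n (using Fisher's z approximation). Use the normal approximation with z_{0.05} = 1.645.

Fisher's z: C = ½·ln((1+r)/(1−r)) = ½·ln(1.2727) = 0.1206.
n = ((z_{α} + z_β)/C)² + 3.
(1.645 + 1.645) / 0.1206 = 3.290 / 0.1206 = 27.280.
n = 27.280² + 3 = 744.21 + 3 = 747.2.
Round up.

n = 748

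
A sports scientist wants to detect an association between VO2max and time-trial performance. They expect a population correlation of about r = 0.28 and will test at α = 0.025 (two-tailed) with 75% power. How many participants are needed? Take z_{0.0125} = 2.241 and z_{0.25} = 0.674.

Fisher's z: C = ½·ln((1+r)/(1−r)) = ½·ln(1.7778) = 0.2877.
n = ((z_{α/2} + z_β)/C)² + 3.
(2.241 + 0.674) / 0.2877 = 2.915 / 0.2877 = 10.132.
n = 10.132² + 3 = 102.66 + 3 = 105.7.
Round up.

n = 106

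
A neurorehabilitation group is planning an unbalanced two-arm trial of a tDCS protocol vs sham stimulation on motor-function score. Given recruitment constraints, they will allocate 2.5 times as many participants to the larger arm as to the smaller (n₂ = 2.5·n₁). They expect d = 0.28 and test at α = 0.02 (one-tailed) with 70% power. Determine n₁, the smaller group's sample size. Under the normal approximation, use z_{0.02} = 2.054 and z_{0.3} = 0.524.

With allocation ratio k = n₂/n₁ = 2.5, Var(x̄₁−x̄₂) = σ²(1/n₁ + 1/(k·n₁)) = σ²·(k+1)/(k·n₁).
So n₁ = (1 + 1/k)·((z_{α} + z_β)/d)² = 1.400 × (2.578/0.28)².
n₁ = 1.400 × 84.77 = 118.7.
Round up: n₁ = 119, giving n₂ = ⌈2.5 × 119⌉ = ⌈297.5⌉ = 298.

n₁ = 119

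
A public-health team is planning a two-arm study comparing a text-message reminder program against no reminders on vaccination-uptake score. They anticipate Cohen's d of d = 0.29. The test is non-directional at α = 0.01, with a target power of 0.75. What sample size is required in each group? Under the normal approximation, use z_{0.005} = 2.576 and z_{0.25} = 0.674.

For two independent groups with equal n: n = 2·((z_{α/2} + z_β) / d)².
z_{α/2} + z_β = 2.576 + 0.674 = 3.250.
n = 2 × (3.250 / 0.29)² = 2 × 11.207² = 2 × 125.59 = 251.2.
Round up to the next whole participant.

n = 252 per group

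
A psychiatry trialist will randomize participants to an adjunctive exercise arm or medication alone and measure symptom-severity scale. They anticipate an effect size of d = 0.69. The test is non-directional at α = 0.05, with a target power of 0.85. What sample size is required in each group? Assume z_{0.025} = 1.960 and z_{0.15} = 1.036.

n = 38 per group

For two independent groups with equal n: n = 2·((z_{α/2} + z_β) / d)².
z_{α/2} + z_β = 1.960 + 1.036 = 2.996.
n = 2 × (2.996 / 0.69)² = 2 × 4.342² = 2 × 18.85 = 37.7.
Round up to the next whole participant.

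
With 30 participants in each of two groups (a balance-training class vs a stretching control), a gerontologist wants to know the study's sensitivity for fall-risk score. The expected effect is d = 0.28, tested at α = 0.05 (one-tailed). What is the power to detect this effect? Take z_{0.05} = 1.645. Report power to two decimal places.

For two equal groups, power = Φ(d·√(n/2) − z_{α}).
d·√(n/2) = 0.28 × √(30/2) = 0.28 × 3.873 = 1.084.
z_β = 1.084 − 1.645 = -0.561.
Power = Φ(-0.561) = 0.288.

power ≈ 0.29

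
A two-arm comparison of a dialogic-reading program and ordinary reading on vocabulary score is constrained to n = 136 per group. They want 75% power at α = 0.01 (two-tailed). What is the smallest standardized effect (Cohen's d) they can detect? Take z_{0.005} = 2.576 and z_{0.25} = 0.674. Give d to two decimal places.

d_min ≈ 0.39

For two independent groups of n = 136 each: d_min = (z_{α/2} + z_β)·√(2/n).
z-sum = 2.576 + 0.674 = 3.250.
d_min = 3.250 × √(2/136) = 3.250 × 0.1213 = 0.394.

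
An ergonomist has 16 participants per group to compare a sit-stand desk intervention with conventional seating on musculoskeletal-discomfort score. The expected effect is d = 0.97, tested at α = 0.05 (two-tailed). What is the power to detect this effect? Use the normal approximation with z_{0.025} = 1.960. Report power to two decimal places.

power ≈ 0.78

For two equal groups, power = Φ(d·√(n/2) − z_{α/2}).
d·√(n/2) = 0.97 × √(16/2) = 0.97 × 2.828 = 2.744.
z_β = 2.744 − 1.960 = 0.784.
Power = Φ(0.784) = 0.783.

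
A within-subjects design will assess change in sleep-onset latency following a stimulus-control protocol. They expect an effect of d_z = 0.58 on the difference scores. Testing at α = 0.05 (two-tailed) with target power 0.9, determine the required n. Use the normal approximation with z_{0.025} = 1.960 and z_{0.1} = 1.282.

n = 32 pairs

For a paired (one-sample on differences) test: n = ((z_{α/2} + z_β) / d)².
z_{α/2} + z_β = 1.960 + 1.282 = 3.242.
n = (3.242 / 0.58)² = 5.590² = 31.24.
Round up.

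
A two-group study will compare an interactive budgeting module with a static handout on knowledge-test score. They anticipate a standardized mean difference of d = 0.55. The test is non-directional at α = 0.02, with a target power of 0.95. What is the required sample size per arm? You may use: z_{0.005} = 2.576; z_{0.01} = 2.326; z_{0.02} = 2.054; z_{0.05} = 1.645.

n = 105 per group

For two independent groups with equal n: n = 2·((z_{α/2} + z_β) / d)².
z_{α/2} + z_β = 2.326 + 1.645 = 3.971.
n = 2 × (3.971 / 0.55)² = 2 × 7.220² = 2 × 52.13 = 104.3.
Round up to the next whole participant.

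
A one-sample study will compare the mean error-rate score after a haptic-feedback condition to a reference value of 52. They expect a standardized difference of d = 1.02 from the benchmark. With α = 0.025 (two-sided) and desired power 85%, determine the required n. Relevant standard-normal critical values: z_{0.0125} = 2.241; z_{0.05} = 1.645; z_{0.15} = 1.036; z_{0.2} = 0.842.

For a one-sample test: n = ((z_{α/2} + z_β) / d)².
z_{α/2} + z_β = 2.241 + 1.036 = 3.277.
n = (3.277 / 1.02)² = 3.213² = 10.32.
Round up.

n = 11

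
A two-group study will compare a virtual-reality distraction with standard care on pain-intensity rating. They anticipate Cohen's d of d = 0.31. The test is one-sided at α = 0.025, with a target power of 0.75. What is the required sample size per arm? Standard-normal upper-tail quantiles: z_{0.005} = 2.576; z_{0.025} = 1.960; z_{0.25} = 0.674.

n = 145 per group

For two independent groups with equal n: n = 2·((z_{α} + z_β) / d)².
z_{α} + z_β = 1.960 + 0.674 = 2.634.
n = 2 × (2.634 / 0.31)² = 2 × 8.497² = 2 × 72.20 = 144.4.
Round up to the next whole participant.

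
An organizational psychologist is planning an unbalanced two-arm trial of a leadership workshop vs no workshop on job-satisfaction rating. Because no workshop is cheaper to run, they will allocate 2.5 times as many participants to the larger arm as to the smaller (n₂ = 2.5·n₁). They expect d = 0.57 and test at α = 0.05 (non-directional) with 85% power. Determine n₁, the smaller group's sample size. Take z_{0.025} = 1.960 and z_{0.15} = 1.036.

With allocation ratio k = n₂/n₁ = 2.5, Var(x̄₁−x̄₂) = σ²(1/n₁ + 1/(k·n₁)) = σ²·(k+1)/(k·n₁).
So n₁ = (1 + 1/k)·((z_{α/2} + z_β)/d)² = 1.400 × (2.996/0.57)².
n₁ = 1.400 × 27.63 = 38.7.
Round up: n₁ = 39, giving n₂ = ⌈2.5 × 39⌉ = ⌈97.5⌉ = 98.

n₁ = 39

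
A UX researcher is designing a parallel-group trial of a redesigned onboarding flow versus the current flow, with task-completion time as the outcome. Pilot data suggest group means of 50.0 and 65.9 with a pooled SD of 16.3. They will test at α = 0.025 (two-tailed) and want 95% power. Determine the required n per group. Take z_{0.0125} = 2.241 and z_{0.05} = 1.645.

Cohen's d = |M₁ − M₂| / SD_pooled = |50.0 − 65.9| / 16.3 = 15.9 / 16.3 = 0.975.
For two independent groups with equal n: n = 2·((z_{α/2} + z_β) / d)².
z_{α/2} + z_β = 2.241 + 1.645 = 3.886.
n = 2 × (3.886 / 0.975)² = 2 × 3.986² = 2 × 15.89 = 31.8.
Round up to the next whole participant.

n = 32 per group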